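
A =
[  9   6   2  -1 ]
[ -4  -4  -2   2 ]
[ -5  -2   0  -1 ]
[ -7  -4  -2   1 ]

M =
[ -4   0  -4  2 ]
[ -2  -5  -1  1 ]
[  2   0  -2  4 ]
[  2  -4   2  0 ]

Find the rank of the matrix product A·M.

First compute AM:
[[-46, -26, -48,  32],
 [ 24,  12,  28, -20],
 [ 22,  14,  20, -12],
 [ 34,  16,  38, -26]]
Now row reduce the product.
R2 ← R2 + (12/23)·R1: [0, -36/23, 68/23, -76/23]
R3 ← R3 + (11/23)·R1: [0, 36/23, -68/23, 76/23]
R4 ← R4 + (17/23)·R1: [0, -74/23, 58/23, -54/23]
R3 ← R3 + R2: [0, 0, 0, 0]
R4 ← R4 − (37/18)·R2: [0, 0, -32/9, 40/9]
Swap R3 ↔ R4
3 nonzero rows, so rank(AM) = 3.

3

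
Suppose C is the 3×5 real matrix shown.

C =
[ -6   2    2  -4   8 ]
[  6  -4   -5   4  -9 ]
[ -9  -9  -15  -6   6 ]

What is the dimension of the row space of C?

2

Row reduce to echelon form.
R2 ← R2 + R1: [0, -2, -3, 0, -1]
R3 ← R3 − (3/2)·R1: [0, -12, -18, 0, -6]
R3 ← R3 − (6)·R2: [0, 0, 0, 0, 0]
Echelon form has 2 nonzero rows, so rank(C) = 2.
The row space has dimension equal to the rank: 2.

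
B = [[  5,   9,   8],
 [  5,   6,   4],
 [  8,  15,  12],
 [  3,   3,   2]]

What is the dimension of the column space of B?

3

Row reduce to echelon form.
R2 ← R2 − R1: [0, -3, -4]
R3 ← R3 − (8/5)·R1: [0, 3/5, -4/5]
R4 ← R4 − (3/5)·R1: [0, -12/5, -14/5]
R3 ← R3 + (1/5)·R2: [0, 0, -8/5]
R4 ← R4 − (4/5)·R2: [0, 0, 2/5]
R4 ← R4 + (1/4)·R3: [0, 0, 0]
Echelon form has 3 nonzero rows, so rank(B) = 3.
The column space has dimension equal to the rank: 3.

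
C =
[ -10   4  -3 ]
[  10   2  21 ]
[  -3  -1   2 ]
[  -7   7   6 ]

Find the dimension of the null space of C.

0

Row reduce to echelon form.
R2 ← R2 + R1: [0, 6, 18]
R3 ← R3 − (3/10)·R1: [0, -11/5, 29/10]
R4 ← R4 − (7/10)·R1: [0, 21/5, 81/10]
R3 ← R3 + (11/30)·R2: [0, 0, 19/2]
R4 ← R4 − (7/10)·R2: [0, 0, -9/2]
R4 ← R4 + (9/19)·R3: [0, 0, 0]
3 nonzero rows, so rank(C) = 3.
C has 3 columns; by rank–nullity, nullity = 3 − 3 = 0.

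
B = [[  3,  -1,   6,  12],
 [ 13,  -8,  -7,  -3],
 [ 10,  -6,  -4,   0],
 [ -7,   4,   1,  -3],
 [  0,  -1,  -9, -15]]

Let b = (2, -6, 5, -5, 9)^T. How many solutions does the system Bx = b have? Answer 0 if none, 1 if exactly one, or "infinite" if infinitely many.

0

Row reduce the augmented matrix [B | b].
R2 ← R2 − (13/3)·R1: [0, -11/3, -33, -55, -44/3]
R3 ← R3 − (10/3)·R1: [0, -8/3, -24, -40, -5/3]
R4 ← R4 + (7/3)·R1: [0, 5/3, 15, 25, -1/3]
R3 ← R3 − (8/11)·R2: [0, 0, 0, 0, 9]
R4 ← R4 + (5/11)·R2: [0, 0, 0, 0, -7]
R5 ← R5 − (3/11)·R2: [0, 0, 0, 0, 13]
R4 ← R4 + (7/9)·R3: [0, 0, 0, 0, 0]
R5 ← R5 − (13/9)·R3: [0, 0, 0, 0, 0]
The echelon form has 3 nonzero rows; the last pivot sits in the augmented column, so rank(B) = 2 but rank([B|b]) = 3.
Since the ranks differ, the system is inconsistent.
It has no solutions.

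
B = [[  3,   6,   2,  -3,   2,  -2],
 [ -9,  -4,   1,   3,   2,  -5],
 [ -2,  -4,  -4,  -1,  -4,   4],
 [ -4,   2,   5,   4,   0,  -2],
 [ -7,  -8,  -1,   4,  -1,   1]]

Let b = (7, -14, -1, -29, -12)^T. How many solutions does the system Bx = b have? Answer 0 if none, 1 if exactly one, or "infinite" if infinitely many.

infinite

Row reduce the augmented matrix [B | b].
R2 ← R2 + (3)·R1: [0, 14, 7, -6, 8, -11, 7]
R3 ← R3 + (2/3)·R1: [0, 0, -8/3, -3, -8/3, 8/3, 11/3]
R4 ← R4 + (4/3)·R1: [0, 10, 23/3, 0, 8/3, -14/3, -59/3]
R5 ← R5 + (7/3)·R1: [0, 6, 11/3, -3, 11/3, -11/3, 13/3]
R4 ← R4 − (5/7)·R2: [0, 0, 8/3, 30/7, -64/21, 67/21, -74/3]
R5 ← R5 − (3/7)·R2: [0, 0, 2/3, -3/7, 5/21, 22/21, 4/3]
R4 ← R4 + R3: [0, 0, 0, 9/7, -40/7, 41/7, -21]
R5 ← R5 + (1/4)·R3: [0, 0, 0, -33/28, -3/7, 12/7, 9/4]
R5 ← R5 + (11/12)·R4: [0, 0, 0, 0, -17/3, 85/12, -17]
The echelon form has 5 nonzero rows, and every pivot lies in the first 6 columns, so rank(B) = rank([B|b]) = 5.
The system is consistent.
rank = 5 < 6 unknowns, so there are infinitely many solutions.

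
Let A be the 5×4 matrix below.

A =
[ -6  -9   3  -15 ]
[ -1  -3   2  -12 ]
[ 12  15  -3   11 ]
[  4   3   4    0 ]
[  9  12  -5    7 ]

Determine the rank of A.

3

Row reduce to echelon form.
R2 ← R2 − (1/6)·R1: [0, -3/2, 3/2, -19/2]
R3 ← R3 + (2)·R1: [0, -3, 3, -19]
R4 ← R4 + (2/3)·R1: [0, -3, 6, -10]
R5 ← R5 + (3/2)·R1: [0, -3/2, -1/2, -31/2]
R3 ← R3 − (2)·R2: [0, 0, 0, 0]
R4 ← R4 − (2)·R2: [0, 0, 3, 9]
R5 ← R5 − R2: [0, 0, -2, -6]
Swap R3 ↔ R4
R5 ← R5 + (2/3)·R3: [0, 0, 0, 0]
Echelon form has 3 nonzero rows, so rank(A) = 3.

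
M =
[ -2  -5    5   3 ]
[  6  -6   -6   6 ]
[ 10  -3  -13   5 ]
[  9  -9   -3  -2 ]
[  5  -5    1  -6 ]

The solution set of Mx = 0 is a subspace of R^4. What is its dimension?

Row reduce to echelon form.
R2 ← R2 + (3)·R1: [0, -21, 9, 15]
R3 ← R3 + (5)·R1: [0, -28, 12, 20]
R4 ← R4 + (9/2)·R1: [0, -63/2, 39/2, 23/2]
R5 ← R5 + (5/2)·R1: [0, -35/2, 27/2, 3/2]
R3 ← R3 − (4/3)·R2: [0, 0, 0, 0]
R4 ← R4 − (3/2)·R2: [0, 0, 6, -11]
R5 ← R5 − (5/6)·R2: [0, 0, 6, -11]
Swap R3 ↔ R4
R5 ← R5 − R3: [0, 0, 0, 0]
3 nonzero rows, so rank(M) = 3.
M has 4 columns; by rank–nullity, nullity = 4 − 3 = 1.

1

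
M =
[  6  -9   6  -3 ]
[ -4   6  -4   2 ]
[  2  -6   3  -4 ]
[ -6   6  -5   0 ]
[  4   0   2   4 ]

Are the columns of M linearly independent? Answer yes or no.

Row reduce M to echelon form.
R2 ← R2 + (2/3)·R1: [0, 0, 0, 0]
R3 ← R3 − (1/3)·R1: [0, -3, 1, -3]
R4 ← R4 + R1: [0, -3, 1, -3]
R5 ← R5 − (2/3)·R1: [0, 6, -2, 6]
Swap R2 ↔ R3
R4 ← R4 − R2: [0, 0, 0, 0]
R5 ← R5 + (2)·R2: [0, 0, 0, 0]
2 pivots among 4 columns.
Only 2 < 4 pivot columns, so the columns are linearly dependent.

no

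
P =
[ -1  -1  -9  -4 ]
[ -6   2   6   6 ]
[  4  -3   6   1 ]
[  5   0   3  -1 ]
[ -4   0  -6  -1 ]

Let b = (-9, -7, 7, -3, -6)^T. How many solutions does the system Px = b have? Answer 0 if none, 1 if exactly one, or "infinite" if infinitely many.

Row reduce the augmented matrix [P | b].
R2 ← R2 − (6)·R1: [0, 8, 60, 30, 47]
R3 ← R3 + (4)·R1: [0, -7, -30, -15, -29]
R4 ← R4 + (5)·R1: [0, -5, -42, -21, -48]
R5 ← R5 − (4)·R1: [0, 4, 30, 15, 30]
R3 ← R3 + (7/8)·R2: [0, 0, 45/2, 45/4, 97/8]
R4 ← R4 + (5/8)·R2: [0, 0, -9/2, -9/4, -149/8]
R5 ← R5 − (1/2)·R2: [0, 0, 0, 0, 13/2]
R4 ← R4 + (1/5)·R3: [0, 0, 0, 0, -81/5]
R5 ← R5 + (65/162)·R4: [0, 0, 0, 0, 0]
The echelon form has 4 nonzero rows; the last pivot sits in the augmented column, so rank(P) = 3 but rank([P|b]) = 4.
Since the ranks differ, the system is inconsistent.
It has no solutions.

0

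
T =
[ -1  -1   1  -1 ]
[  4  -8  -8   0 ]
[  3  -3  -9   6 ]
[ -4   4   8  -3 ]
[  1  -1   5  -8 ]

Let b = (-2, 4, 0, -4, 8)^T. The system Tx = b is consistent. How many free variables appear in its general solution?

1

Row reduce the augmented matrix [T | b].
R2 ← R2 + (4)·R1: [0, -12, -4, -4, -4]
R3 ← R3 + (3)·R1: [0, -6, -6, 3, -6]
R4 ← R4 − (4)·R1: [0, 8, 4, 1, 4]
R5 ← R5 + R1: [0, -2, 6, -9, 6]
R3 ← R3 − (1/2)·R2: [0, 0, -4, 5, -4]
R4 ← R4 + (2/3)·R2: [0, 0, 4/3, -5/3, 4/3]
R5 ← R5 − (1/6)·R2: [0, 0, 20/3, -25/3, 20/3]
R4 ← R4 + (1/3)·R3: [0, 0, 0, 0, 0]
R5 ← R5 + (5/3)·R3: [0, 0, 0, 0, 0]
The echelon form has 3 nonzero rows, and every pivot lies in the first 4 columns, so rank(T) = rank([T|b]) = 3.
The system is consistent.
Free variables = (unknowns) − (rank) = 4 − 3 = 1.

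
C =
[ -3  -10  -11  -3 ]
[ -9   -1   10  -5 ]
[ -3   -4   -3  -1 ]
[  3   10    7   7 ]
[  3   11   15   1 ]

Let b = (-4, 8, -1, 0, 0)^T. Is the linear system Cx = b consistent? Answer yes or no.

Row reduce the augmented matrix [C | b].
R2 ← R2 − (3)·R1: [0, 29, 43, 4, 20]
R3 ← R3 − R1: [0, 6, 8, 2, 3]
R4 ← R4 + R1: [0, 0, -4, 4, -4]
R5 ← R5 + R1: [0, 1, 4, -2, -4]
R3 ← R3 − (6/29)·R2: [0, 0, -26/29, 34/29, -33/29]
R5 ← R5 − (1/29)·R2: [0, 0, 73/29, -62/29, -136/29]
R4 ← R4 − (58/13)·R3: [0, 0, 0, -16/13, 14/13]
R5 ← R5 + (73/26)·R3: [0, 0, 0, 15/13, -205/26]
R5 ← R5 + (15/16)·R4: [0, 0, 0, 0, -55/8]
The echelon form has 5 nonzero rows; the last pivot sits in the augmented column, so rank(C) = 4 but rank([C|b]) = 5.
Since the ranks differ, the system is inconsistent.

no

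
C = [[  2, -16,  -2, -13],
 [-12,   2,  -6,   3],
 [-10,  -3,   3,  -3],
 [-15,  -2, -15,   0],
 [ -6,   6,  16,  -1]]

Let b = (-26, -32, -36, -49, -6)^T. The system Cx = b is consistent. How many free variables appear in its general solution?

Row reduce the augmented matrix [C | b].
R2 ← R2 + (6)·R1: [0, -94, -18, -75, -188]
R3 ← R3 + (5)·R1: [0, -83, -7, -68, -166]
R4 ← R4 + (15/2)·R1: [0, -122, -30, -195/2, -244]
R5 ← R5 + (3)·R1: [0, -42, 10, -40, -84]
R3 ← R3 − (83/94)·R2: [0, 0, 418/47, -167/94, 0]
R4 ← R4 − (61/47)·R2: [0, 0, -312/47, -15/94, 0]
R5 ← R5 − (21/47)·R2: [0, 0, 848/47, -305/47, 0]
R4 ← R4 + (156/209)·R3: [0, 0, 0, -621/418, 0]
R5 ← R5 − (424/209)·R3: [0, 0, 0, -603/209, 0]
R5 ← R5 − (134/69)·R4: [0, 0, 0, 0, 0]
The echelon form has 4 nonzero rows, and every pivot lies in the first 4 columns, so rank(C) = rank([C|b]) = 4.
The system is consistent.
Free variables = (unknowns) − (rank) = 4 − 4 = 0.

0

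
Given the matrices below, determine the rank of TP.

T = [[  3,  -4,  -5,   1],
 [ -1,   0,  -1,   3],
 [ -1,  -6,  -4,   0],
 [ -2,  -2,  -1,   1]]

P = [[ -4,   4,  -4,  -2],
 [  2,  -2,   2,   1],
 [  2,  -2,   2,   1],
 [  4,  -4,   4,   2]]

1

First compute TP:
[[-26,  26, -26, -13],
 [ 14, -14,  14,   7],
 [-16,  16, -16,  -8],
 [  6,  -6,   6,   3]]
Now row reduce the product.
R2 ← R2 + (7/13)·R1: [0, 0, 0, 0]
R3 ← R3 − (8/13)·R1: [0, 0, 0, 0]
R4 ← R4 + (3/13)·R1: [0, 0, 0, 0]
1 nonzero row, so rank(TP) = 1.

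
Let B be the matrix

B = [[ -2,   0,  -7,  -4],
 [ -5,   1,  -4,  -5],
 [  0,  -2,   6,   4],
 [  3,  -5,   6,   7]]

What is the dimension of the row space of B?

4

Row reduce to echelon form.
R2 ← R2 − (5/2)·R1: [0, 1, 27/2, 5]
R4 ← R4 + (3/2)·R1: [0, -5, -9/2, 1]
R3 ← R3 + (2)·R2: [0, 0, 33, 14]
R4 ← R4 + (5)·R2: [0, 0, 63, 26]
R4 ← R4 − (21/11)·R3: [0, 0, 0, -8/11]
Echelon form has 4 nonzero rows, so rank(B) = 4.
The row space has dimension equal to the rank: 4.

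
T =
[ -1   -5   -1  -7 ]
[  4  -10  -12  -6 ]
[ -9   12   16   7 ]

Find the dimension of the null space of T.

Row reduce to echelon form.
R2 ← R2 + (4)·R1: [0, -30, -16, -34]
R3 ← R3 − (9)·R1: [0, 57, 25, 70]
R3 ← R3 + (19/10)·R2: [0, 0, -27/5, 27/5]
3 nonzero rows, so rank(T) = 3.
T has 4 columns; by rank–nullity, nullity = 4 − 3 = 1.

1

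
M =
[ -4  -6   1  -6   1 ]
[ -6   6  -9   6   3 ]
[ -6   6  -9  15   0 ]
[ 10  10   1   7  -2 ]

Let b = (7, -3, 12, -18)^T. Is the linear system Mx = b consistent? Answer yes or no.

yes

Row reduce the augmented matrix [M | b].
R2 ← R2 − (3/2)·R1: [0, 15, -21/2, 15, 3/2, -27/2]
R3 ← R3 − (3/2)·R1: [0, 15, -21/2, 24, -3/2, 3/2]
R4 ← R4 + (5/2)·R1: [0, -5, 7/2, -8, 1/2, -1/2]
R3 ← R3 − R2: [0, 0, 0, 9, -3, 15]
R4 ← R4 + (1/3)·R2: [0, 0, 0, -3, 1, -5]
R4 ← R4 + (1/3)·R3: [0, 0, 0, 0, 0, 0]
The echelon form has 3 nonzero rows, and every pivot lies in the first 5 columns, so rank(M) = rank([M|b]) = 3.
The system is consistent.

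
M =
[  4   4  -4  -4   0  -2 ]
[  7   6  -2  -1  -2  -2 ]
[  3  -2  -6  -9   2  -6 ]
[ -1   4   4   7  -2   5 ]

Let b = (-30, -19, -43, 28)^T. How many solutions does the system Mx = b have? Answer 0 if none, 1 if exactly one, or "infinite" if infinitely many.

infinite

Row reduce the augmented matrix [M | b].
R2 ← R2 − (7/4)·R1: [0, -1, 5, 6, -2, 3/2, 67/2]
R3 ← R3 − (3/4)·R1: [0, -5, -3, -6, 2, -9/2, -41/2]
R4 ← R4 + (1/4)·R1: [0, 5, 3, 6, -2, 9/2, 41/2]
R3 ← R3 − (5)·R2: [0, 0, -28, -36, 12, -12, -188]
R4 ← R4 + (5)·R2: [0, 0, 28, 36, -12, 12, 188]
R4 ← R4 + R3: [0, 0, 0, 0, 0, 0, 0]
The echelon form has 3 nonzero rows, and every pivot lies in the first 6 columns, so rank(M) = rank([M|b]) = 3.
The system is consistent.
rank = 3 < 6 unknowns, so there are infinitely many solutions.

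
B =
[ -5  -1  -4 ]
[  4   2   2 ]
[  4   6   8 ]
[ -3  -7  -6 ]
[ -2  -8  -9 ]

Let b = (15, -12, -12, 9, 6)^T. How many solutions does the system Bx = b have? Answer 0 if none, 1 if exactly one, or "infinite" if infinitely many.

1

Row reduce the augmented matrix [B | b].
R2 ← R2 + (4/5)·R1: [0, 6/5, -6/5, 0]
R3 ← R3 + (4/5)·R1: [0, 26/5, 24/5, 0]
R4 ← R4 − (3/5)·R1: [0, -32/5, -18/5, 0]
R5 ← R5 − (2/5)·R1: [0, -38/5, -37/5, 0]
R3 ← R3 − (13/3)·R2: [0, 0, 10, 0]
R4 ← R4 + (16/3)·R2: [0, 0, -10, 0]
R5 ← R5 + (19/3)·R2: [0, 0, -15, 0]
R4 ← R4 + R3: [0, 0, 0, 0]
R5 ← R5 + (3/2)·R3: [0, 0, 0, 0]
The echelon form has 3 nonzero rows, and every pivot lies in the first 3 columns, so rank(B) = rank([B|b]) = 3.
The system is consistent.
rank = 3 = number of unknowns, so the solution is unique.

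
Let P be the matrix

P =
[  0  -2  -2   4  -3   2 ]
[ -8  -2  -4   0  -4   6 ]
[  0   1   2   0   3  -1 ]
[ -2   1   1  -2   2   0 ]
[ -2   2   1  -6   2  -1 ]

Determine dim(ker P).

3

Row reduce to echelon form.
Swap R1 ↔ R2
R4 ← R4 − (1/4)·R1: [0, 3/2, 2, -2, 3, -3/2]
R5 ← R5 − (1/4)·R1: [0, 5/2, 2, -6, 3, -5/2]
R3 ← R3 + (1/2)·R2: [0, 0, 1, 2, 3/2, 0]
R4 ← R4 + (3/4)·R2: [0, 0, 1/2, 1, 3/4, 0]
R5 ← R5 + (5/4)·R2: [0, 0, -1/2, -1, -3/4, 0]
R4 ← R4 − (1/2)·R3: [0, 0, 0, 0, 0, 0]
R5 ← R5 + (1/2)·R3: [0, 0, 0, 0, 0, 0]
3 nonzero rows, so rank(P) = 3.
P has 6 columns; by rank–nullity, nullity = 6 − 3 = 3.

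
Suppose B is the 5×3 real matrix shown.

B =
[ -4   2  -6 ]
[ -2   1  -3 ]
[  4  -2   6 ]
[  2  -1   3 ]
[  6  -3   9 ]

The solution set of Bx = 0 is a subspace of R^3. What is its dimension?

Row reduce to echelon form.
R2 ← R2 − (1/2)·R1: [0, 0, 0]
R3 ← R3 + R1: [0, 0, 0]
R4 ← R4 + (1/2)·R1: [0, 0, 0]
R5 ← R5 + (3/2)·R1: [0, 0, 0]
1 nonzero row, so rank(B) = 1.
B has 3 columns; by rank–nullity, nullity = 3 − 1 = 2.

2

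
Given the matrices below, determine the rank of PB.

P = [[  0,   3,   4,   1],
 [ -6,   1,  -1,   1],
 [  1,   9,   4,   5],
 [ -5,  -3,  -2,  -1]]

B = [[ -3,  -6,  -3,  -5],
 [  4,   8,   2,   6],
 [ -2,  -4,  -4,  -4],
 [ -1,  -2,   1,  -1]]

2

First compute PB:
[[  3,   6,  -9,   1],
 [ 23,  46,  25,  39],
 [ 20,  40,   4,  28],
 [  8,  16,  16,  16]]
Now row reduce the product.
R2 ← R2 − (23/3)·R1: [0, 0, 94, 94/3]
R3 ← R3 − (20/3)·R1: [0, 0, 64, 64/3]
R4 ← R4 − (8/3)·R1: [0, 0, 40, 40/3]
R3 ← R3 − (32/47)·R2: [0, 0, 0, 0]
R4 ← R4 − (20/47)·R2: [0, 0, 0, 0]
2 nonzero rows, so rank(PB) = 2.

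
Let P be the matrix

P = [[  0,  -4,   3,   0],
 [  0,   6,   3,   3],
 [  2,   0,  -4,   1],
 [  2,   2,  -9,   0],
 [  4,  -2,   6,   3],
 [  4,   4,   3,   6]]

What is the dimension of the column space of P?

4

Row reduce to echelon form.
Swap R1 ↔ R3
R4 ← R4 − R1: [0, 2, -5, -1]
R5 ← R5 − (2)·R1: [0, -2, 14, 1]
R6 ← R6 − (2)·R1: [0, 4, 11, 4]
R3 ← R3 + (2/3)·R2: [0, 0, 5, 2]
R4 ← R4 − (1/3)·R2: [0, 0, -6, -2]
R5 ← R5 + (1/3)·R2: [0, 0, 15, 2]
R6 ← R6 − (2/3)·R2: [0, 0, 9, 2]
R4 ← R4 + (6/5)·R3: [0, 0, 0, 2/5]
R5 ← R5 − (3)·R3: [0, 0, 0, -4]
R6 ← R6 − (9/5)·R3: [0, 0, 0, -8/5]
R5 ← R5 + (10)·R4: [0, 0, 0, 0]
R6 ← R6 + (4)·R4: [0, 0, 0, 0]
Echelon form has 4 nonzero rows, so rank(P) = 4.
The column space has dimension equal to the rank: 4.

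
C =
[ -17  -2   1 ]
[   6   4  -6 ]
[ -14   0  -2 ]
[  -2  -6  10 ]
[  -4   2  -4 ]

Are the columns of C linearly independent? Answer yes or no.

no

Row reduce C to echelon form.
R2 ← R2 + (6/17)·R1: [0, 56/17, -96/17]
R3 ← R3 − (14/17)·R1: [0, 28/17, -48/17]
R4 ← R4 − (2/17)·R1: [0, -98/17, 168/17]
R5 ← R5 − (4/17)·R1: [0, 42/17, -72/17]
R3 ← R3 − (1/2)·R2: [0, 0, 0]
R4 ← R4 + (7/4)·R2: [0, 0, 0]
R5 ← R5 − (3/4)·R2: [0, 0, 0]
2 pivots among 3 columns.
Only 2 < 3 pivot columns, so the columns are linearly dependent.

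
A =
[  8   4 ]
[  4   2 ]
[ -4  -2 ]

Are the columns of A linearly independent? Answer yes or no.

Row reduce A to echelon form.
R2 ← R2 − (1/2)·R1: [0, 0]
R3 ← R3 + (1/2)·R1: [0, 0]
1 pivot among 2 columns.
Only 1 < 2 pivot columns, so the columns are linearly dependent.

no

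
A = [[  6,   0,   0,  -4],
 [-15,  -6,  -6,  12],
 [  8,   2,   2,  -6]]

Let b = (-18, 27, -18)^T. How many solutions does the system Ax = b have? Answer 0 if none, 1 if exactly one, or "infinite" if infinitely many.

infinite

Row reduce the augmented matrix [A | b].
R2 ← R2 + (5/2)·R1: [0, -6, -6, 2, -18]
R3 ← R3 − (4/3)·R1: [0, 2, 2, -2/3, 6]
R3 ← R3 + (1/3)·R2: [0, 0, 0, 0, 0]
The echelon form has 2 nonzero rows, and every pivot lies in the first 4 columns, so rank(A) = rank([A|b]) = 2.
The system is consistent.
rank = 2 < 4 unknowns, so there are infinitely many solutions.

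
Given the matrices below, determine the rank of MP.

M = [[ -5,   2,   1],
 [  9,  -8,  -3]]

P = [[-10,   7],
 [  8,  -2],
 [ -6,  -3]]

First compute MP:
[[ 60, -42],
 [-136,  88]]
Now row reduce the product.
R2 ← R2 + (34/15)·R1: [0, -36/5]
2 nonzero rows, so rank(MP) = 2.

2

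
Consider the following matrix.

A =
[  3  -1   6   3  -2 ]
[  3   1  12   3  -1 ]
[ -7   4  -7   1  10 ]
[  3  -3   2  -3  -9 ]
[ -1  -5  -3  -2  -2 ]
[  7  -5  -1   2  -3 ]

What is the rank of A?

Row reduce to echelon form.
R2 ← R2 − R1: [0, 2, 6, 0, 1]
R3 ← R3 + (7/3)·R1: [0, 5/3, 7, 8, 16/3]
R4 ← R4 − R1: [0, -2, -4, -6, -7]
R5 ← R5 + (1/3)·R1: [0, -16/3, -1, -1, -8/3]
R6 ← R6 − (7/3)·R1: [0, -8/3, -15, -5, 5/3]
R3 ← R3 − (5/6)·R2: [0, 0, 2, 8, 9/2]
R4 ← R4 + R2: [0, 0, 2, -6, -6]
R5 ← R5 + (8/3)·R2: [0, 0, 15, -1, 0]
R6 ← R6 + (4/3)·R2: [0, 0, -7, -5, 3]
R4 ← R4 − R3: [0, 0, 0, -14, -21/2]
R5 ← R5 − (15/2)·R3: [0, 0, 0, -61, -135/4]
R6 ← R6 + (7/2)·R3: [0, 0, 0, 23, 75/4]
R5 ← R5 − (61/14)·R4: [0, 0, 0, 0, 12]
R6 ← R6 + (23/14)·R4: [0, 0, 0, 0, 3/2]
R6 ← R6 − (1/8)·R5: [0, 0, 0, 0, 0]
Echelon form has 5 nonzero rows, so rank(A) = 5.

5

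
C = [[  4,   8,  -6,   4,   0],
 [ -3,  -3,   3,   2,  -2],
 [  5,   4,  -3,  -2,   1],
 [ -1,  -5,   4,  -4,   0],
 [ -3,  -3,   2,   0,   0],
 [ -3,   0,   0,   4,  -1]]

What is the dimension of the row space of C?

Row reduce to echelon form.
R2 ← R2 + (3/4)·R1: [0, 3, -3/2, 5, -2]
R3 ← R3 − (5/4)·R1: [0, -6, 9/2, -7, 1]
R4 ← R4 + (1/4)·R1: [0, -3, 5/2, -3, 0]
R5 ← R5 + (3/4)·R1: [0, 3, -5/2, 3, 0]
R6 ← R6 + (3/4)·R1: [0, 6, -9/2, 7, -1]
R3 ← R3 + (2)·R2: [0, 0, 3/2, 3, -3]
R4 ← R4 + R2: [0, 0, 1, 2, -2]
R5 ← R5 − R2: [0, 0, -1, -2, 2]
R6 ← R6 − (2)·R2: [0, 0, -3/2, -3, 3]
R4 ← R4 − (2/3)·R3: [0, 0, 0, 0, 0]
R5 ← R5 + (2/3)·R3: [0, 0, 0, 0, 0]
R6 ← R6 + R3: [0, 0, 0, 0, 0]
Echelon form has 3 nonzero rows, so rank(C) = 3.
The row space has dimension equal to the rank: 3.

3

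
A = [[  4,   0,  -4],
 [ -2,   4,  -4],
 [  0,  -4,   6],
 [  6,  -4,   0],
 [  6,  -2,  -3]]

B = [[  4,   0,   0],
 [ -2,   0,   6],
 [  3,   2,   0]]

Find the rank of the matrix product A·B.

First compute AB:
[[  4,  -8,   0],
 [-28,  -8,  24],
 [ 26,  12, -24],
 [ 32,   0, -24],
 [ 19,  -6, -12]]
Now row reduce the product.
R2 ← R2 + (7)·R1: [0, -64, 24]
R3 ← R3 − (13/2)·R1: [0, 64, -24]
R4 ← R4 − (8)·R1: [0, 64, -24]
R5 ← R5 − (19/4)·R1: [0, 32, -12]
R3 ← R3 + R2: [0, 0, 0]
R4 ← R4 + R2: [0, 0, 0]
R5 ← R5 + (1/2)·R2: [0, 0, 0]
2 nonzero rows, so rank(AB) = 2.

2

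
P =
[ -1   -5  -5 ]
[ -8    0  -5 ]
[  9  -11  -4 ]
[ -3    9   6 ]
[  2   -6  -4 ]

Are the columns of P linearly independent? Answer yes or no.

Row reduce P to echelon form.
R2 ← R2 − (8)·R1: [0, 40, 35]
R3 ← R3 + (9)·R1: [0, -56, -49]
R4 ← R4 − (3)·R1: [0, 24, 21]
R5 ← R5 + (2)·R1: [0, -16, -14]
R3 ← R3 + (7/5)·R2: [0, 0, 0]
R4 ← R4 − (3/5)·R2: [0, 0, 0]
R5 ← R5 + (2/5)·R2: [0, 0, 0]
2 pivots among 3 columns.
Only 2 < 3 pivot columns, so the columns are linearly dependent.

no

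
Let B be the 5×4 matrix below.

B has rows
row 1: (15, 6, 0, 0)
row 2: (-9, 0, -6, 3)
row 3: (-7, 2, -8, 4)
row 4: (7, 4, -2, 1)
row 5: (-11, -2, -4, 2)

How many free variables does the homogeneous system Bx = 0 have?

Row reduce to echelon form.
R2 ← R2 + (3/5)·R1: [0, 18/5, -6, 3]
R3 ← R3 + (7/15)·R1: [0, 24/5, -8, 4]
R4 ← R4 − (7/15)·R1: [0, 6/5, -2, 1]
R5 ← R5 + (11/15)·R1: [0, 12/5, -4, 2]
R3 ← R3 − (4/3)·R2: [0, 0, 0, 0]
R4 ← R4 − (1/3)·R2: [0, 0, 0, 0]
R5 ← R5 − (2/3)·R2: [0, 0, 0, 0]
2 nonzero rows, so rank(B) = 2.
B has 4 columns; by rank–nullity, nullity = 4 − 2 = 2.

2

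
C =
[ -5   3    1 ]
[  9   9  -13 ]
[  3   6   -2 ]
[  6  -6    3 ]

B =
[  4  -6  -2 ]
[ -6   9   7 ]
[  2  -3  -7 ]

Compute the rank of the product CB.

First compute CB:
[[-36,  54,  24],
 [-44,  66, 136],
 [-28,  42,  50],
 [ 66, -99, -75]]
Now row reduce the product.
R2 ← R2 − (11/9)·R1: [0, 0, 320/3]
R3 ← R3 − (7/9)·R1: [0, 0, 94/3]
R4 ← R4 + (11/6)·R1: [0, 0, -31]
R3 ← R3 − (47/160)·R2: [0, 0, 0]
R4 ← R4 + (93/320)·R2: [0, 0, 0]
2 nonzero rows, so rank(CB) = 2.

2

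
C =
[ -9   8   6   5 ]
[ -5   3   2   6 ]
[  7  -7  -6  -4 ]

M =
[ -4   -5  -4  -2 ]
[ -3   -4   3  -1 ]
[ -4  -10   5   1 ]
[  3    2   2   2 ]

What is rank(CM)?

First compute CM:
[[  3, -37, 100,  26],
 [ 21,   5,  51,  21],
 [  5,  45, -87, -21]]
Now row reduce the product.
R2 ← R2 − (7)·R1: [0, 264, -649, -161]
R3 ← R3 − (5/3)·R1: [0, 320/3, -761/3, -193/3]
R3 ← R3 − (40/99)·R2: [0, 0, 77/9, 71/99]
3 nonzero rows, so rank(CM) = 3.

3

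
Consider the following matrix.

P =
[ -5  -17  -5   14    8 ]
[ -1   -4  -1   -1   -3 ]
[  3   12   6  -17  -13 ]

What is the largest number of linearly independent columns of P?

Row reduce to echelon form.
R2 ← R2 − (1/5)·R1: [0, -3/5, 0, -19/5, -23/5]
R3 ← R3 + (3/5)·R1: [0, 9/5, 3, -43/5, -41/5]
R3 ← R3 + (3)·R2: [0, 0, 3, -20, -22]
Echelon form has 3 nonzero rows, so rank(P) = 3.
The rank gives the maximum number of linearly independent columns: 3.

3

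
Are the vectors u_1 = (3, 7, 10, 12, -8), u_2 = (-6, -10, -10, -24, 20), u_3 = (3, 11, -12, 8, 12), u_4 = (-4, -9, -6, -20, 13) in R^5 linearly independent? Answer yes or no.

yes

Form the matrix with these vectors as rows and row reduce.
R2 ← R2 + (2)·R1: [0, 4, 10, 0, 4]
R3 ← R3 − R1: [0, 4, -22, -4, 20]
R4 ← R4 + (4/3)·R1: [0, 1/3, 22/3, -4, 7/3]
R3 ← R3 − R2: [0, 0, -32, -4, 16]
R4 ← R4 − (1/12)·R2: [0, 0, 13/2, -4, 2]
R4 ← R4 + (13/64)·R3: [0, 0, 0, -77/16, 21/4]
4 nonzero rows, so the 4 vectors span a space of dimension 4.
Since 4 = 4, the vectors are linearly independent.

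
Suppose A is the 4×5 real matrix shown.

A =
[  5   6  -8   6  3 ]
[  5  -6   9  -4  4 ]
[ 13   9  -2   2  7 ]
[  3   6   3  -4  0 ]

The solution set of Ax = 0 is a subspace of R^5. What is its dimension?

Row reduce to echelon form.
R2 ← R2 − R1: [0, -12, 17, -10, 1]
R3 ← R3 − (13/5)·R1: [0, -33/5, 94/5, -68/5, -4/5]
R4 ← R4 − (3/5)·R1: [0, 12/5, 39/5, -38/5, -9/5]
R3 ← R3 − (11/20)·R2: [0, 0, 189/20, -81/10, -27/20]
R4 ← R4 + (1/5)·R2: [0, 0, 56/5, -48/5, -8/5]
R4 ← R4 − (32/27)·R3: [0, 0, 0, 0, 0]
3 nonzero rows, so rank(A) = 3.
A has 5 columns; by rank–nullity, nullity = 5 − 3 = 2.

2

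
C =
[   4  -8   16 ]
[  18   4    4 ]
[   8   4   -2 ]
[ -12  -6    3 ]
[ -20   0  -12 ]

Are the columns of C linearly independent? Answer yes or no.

Row reduce C to echelon form.
R2 ← R2 − (9/2)·R1: [0, 40, -68]
R3 ← R3 − (2)·R1: [0, 20, -34]
R4 ← R4 + (3)·R1: [0, -30, 51]
R5 ← R5 + (5)·R1: [0, -40, 68]
R3 ← R3 − (1/2)·R2: [0, 0, 0]
R4 ← R4 + (3/4)·R2: [0, 0, 0]
R5 ← R5 + R2: [0, 0, 0]
2 pivots among 3 columns.
Only 2 < 3 pivot columns, so the columns are linearly dependent.

no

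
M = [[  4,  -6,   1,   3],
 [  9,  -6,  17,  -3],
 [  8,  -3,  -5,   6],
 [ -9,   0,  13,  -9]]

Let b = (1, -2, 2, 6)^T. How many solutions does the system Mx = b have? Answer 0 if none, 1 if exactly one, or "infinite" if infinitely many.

Row reduce the augmented matrix [M | b].
R2 ← R2 − (9/4)·R1: [0, 15/2, 59/4, -39/4, -17/4]
R3 ← R3 − (2)·R1: [0, 9, -7, 0, 0]
R4 ← R4 + (9/4)·R1: [0, -27/2, 61/4, -9/4, 33/4]
R3 ← R3 − (6/5)·R2: [0, 0, -247/10, 117/10, 51/10]
R4 ← R4 + (9/5)·R2: [0, 0, 209/5, -99/5, 3/5]
R4 ← R4 + (22/13)·R3: [0, 0, 0, 0, 120/13]
The echelon form has 4 nonzero rows; the last pivot sits in the augmented column, so rank(M) = 3 but rank([M|b]) = 4.
Since the ranks differ, the system is inconsistent.
It has no solutions.

0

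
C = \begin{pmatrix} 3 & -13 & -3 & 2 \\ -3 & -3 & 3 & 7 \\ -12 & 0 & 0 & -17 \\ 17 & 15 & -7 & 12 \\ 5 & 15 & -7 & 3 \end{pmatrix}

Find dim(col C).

4

Row reduce to echelon form.
R2 ← R2 + R1: [0, -16, 0, 9]
R3 ← R3 + (4)·R1: [0, -52, -12, -9]
R4 ← R4 − (17/3)·R1: [0, 266/3, 10, 2/3]
R5 ← R5 − (5/3)·R1: [0, 110/3, -2, -1/3]
R3 ← R3 − (13/4)·R2: [0, 0, -12, -153/4]
R4 ← R4 + (133/24)·R2: [0, 0, 10, 1213/24]
R5 ← R5 + (55/24)·R2: [0, 0, -2, 487/24]
R4 ← R4 + (5/6)·R3: [0, 0, 0, 56/3]
R5 ← R5 − (1/6)·R3: [0, 0, 0, 80/3]
R5 ← R5 − (10/7)·R4: [0, 0, 0, 0]
Echelon form has 4 nonzero rows, so rank(C) = 4.
The column space has dimension equal to the rank: 4.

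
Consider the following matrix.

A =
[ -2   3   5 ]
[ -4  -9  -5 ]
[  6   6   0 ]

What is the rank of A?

2

Row reduce to echelon form.
R2 ← R2 − (2)·R1: [0, -15, -15]
R3 ← R3 + (3)·R1: [0, 15, 15]
R3 ← R3 + R2: [0, 0, 0]
Echelon form has 2 nonzero rows, so rank(A) = 2.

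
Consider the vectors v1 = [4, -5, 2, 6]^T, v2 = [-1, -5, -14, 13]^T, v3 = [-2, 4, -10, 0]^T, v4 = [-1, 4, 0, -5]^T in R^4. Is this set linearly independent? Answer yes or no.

no

Form the matrix with these vectors as rows and row reduce.
R2 ← R2 + (1/4)·R1: [0, -25/4, -27/2, 29/2]
R3 ← R3 + (1/2)·R1: [0, 3/2, -9, 3]
R4 ← R4 + (1/4)·R1: [0, 11/4, 1/2, -7/2]
R3 ← R3 + (6/25)·R2: [0, 0, -306/25, 162/25]
R4 ← R4 + (11/25)·R2: [0, 0, -136/25, 72/25]
R4 ← R4 − (4/9)·R3: [0, 0, 0, 0]
3 nonzero rows, so the 4 vectors span a space of dimension 3.
Since 3 < 4, the vectors are linearly dependent.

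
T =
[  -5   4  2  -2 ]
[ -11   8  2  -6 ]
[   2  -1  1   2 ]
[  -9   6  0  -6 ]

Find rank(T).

2

Row reduce to echelon form.
R2 ← R2 − (11/5)·R1: [0, -4/5, -12/5, -8/5]
R3 ← R3 + (2/5)·R1: [0, 3/5, 9/5, 6/5]
R4 ← R4 − (9/5)·R1: [0, -6/5, -18/5, -12/5]
R3 ← R3 + (3/4)·R2: [0, 0, 0, 0]
R4 ← R4 − (3/2)·R2: [0, 0, 0, 0]
Echelon form has 2 nonzero rows, so rank(T) = 2.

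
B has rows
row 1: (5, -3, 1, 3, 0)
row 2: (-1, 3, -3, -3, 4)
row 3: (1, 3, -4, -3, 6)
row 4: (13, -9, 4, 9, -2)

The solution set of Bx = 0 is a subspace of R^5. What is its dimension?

Row reduce to echelon form.
R2 ← R2 + (1/5)·R1: [0, 12/5, -14/5, -12/5, 4]
R3 ← R3 − (1/5)·R1: [0, 18/5, -21/5, -18/5, 6]
R4 ← R4 − (13/5)·R1: [0, -6/5, 7/5, 6/5, -2]
R3 ← R3 − (3/2)·R2: [0, 0, 0, 0, 0]
R4 ← R4 + (1/2)·R2: [0, 0, 0, 0, 0]
2 nonzero rows, so rank(B) = 2.
B has 5 columns; by rank–nullity, nullity = 5 − 2 = 3.

3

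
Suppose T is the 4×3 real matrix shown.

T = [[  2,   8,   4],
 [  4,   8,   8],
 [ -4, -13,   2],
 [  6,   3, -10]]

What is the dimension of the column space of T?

Row reduce to echelon form.
R2 ← R2 − (2)·R1: [0, -8, 0]
R3 ← R3 + (2)·R1: [0, 3, 10]
R4 ← R4 − (3)·R1: [0, -21, -22]
R3 ← R3 + (3/8)·R2: [0, 0, 10]
R4 ← R4 − (21/8)·R2: [0, 0, -22]
R4 ← R4 + (11/5)·R3: [0, 0, 0]
Echelon form has 3 nonzero rows, so rank(T) = 3.
The column space has dimension equal to the rank: 3.

3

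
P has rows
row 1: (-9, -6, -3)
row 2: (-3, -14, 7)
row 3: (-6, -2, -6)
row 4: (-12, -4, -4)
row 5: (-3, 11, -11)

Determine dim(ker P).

Row reduce to echelon form.
R2 ← R2 − (1/3)·R1: [0, -12, 8]
R3 ← R3 − (2/3)·R1: [0, 2, -4]
R4 ← R4 − (4/3)·R1: [0, 4, 0]
R5 ← R5 − (1/3)·R1: [0, 13, -10]
R3 ← R3 + (1/6)·R2: [0, 0, -8/3]
R4 ← R4 + (1/3)·R2: [0, 0, 8/3]
R5 ← R5 + (13/12)·R2: [0, 0, -4/3]
R4 ← R4 + R3: [0, 0, 0]
R5 ← R5 − (1/2)·R3: [0, 0, 0]
3 nonzero rows, so rank(P) = 3.
P has 3 columns; by rank–nullity, nullity = 3 − 3 = 0.

0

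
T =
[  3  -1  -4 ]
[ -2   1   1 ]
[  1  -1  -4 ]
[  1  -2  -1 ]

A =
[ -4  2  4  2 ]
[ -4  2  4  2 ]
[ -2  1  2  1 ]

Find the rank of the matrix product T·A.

First compute TA:
[[  0,   0,   0,   0],
 [  2,  -1,  -2,  -1],
 [  8,  -4,  -8,  -4],
 [  6,  -3,  -6,  -3]]
Now row reduce the product.
Swap R1 ↔ R2
R3 ← R3 − (4)·R1: [0, 0, 0, 0]
R4 ← R4 − (3)·R1: [0, 0, 0, 0]
1 nonzero row, so rank(TA) = 1.

1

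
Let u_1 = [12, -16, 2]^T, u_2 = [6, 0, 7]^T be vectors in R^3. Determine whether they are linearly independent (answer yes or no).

Form the matrix with these vectors as rows and row reduce.
R2 ← R2 − (1/2)·R1: [0, 8, 6]
2 nonzero rows, so the 2 vectors span a space of dimension 2.
Since 2 = 2, the vectors are linearly independent.

yes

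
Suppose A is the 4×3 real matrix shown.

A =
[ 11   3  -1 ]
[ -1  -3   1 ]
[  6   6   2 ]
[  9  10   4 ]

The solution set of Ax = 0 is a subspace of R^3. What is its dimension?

0

Row reduce to echelon form.
R2 ← R2 + (1/11)·R1: [0, -30/11, 10/11]
R3 ← R3 − (6/11)·R1: [0, 48/11, 28/11]
R4 ← R4 − (9/11)·R1: [0, 83/11, 53/11]
R3 ← R3 + (8/5)·R2: [0, 0, 4]
R4 ← R4 + (83/30)·R2: [0, 0, 22/3]
R4 ← R4 − (11/6)·R3: [0, 0, 0]
3 nonzero rows, so rank(A) = 3.
A has 3 columns; by rank–nullity, nullity = 3 − 3 = 0.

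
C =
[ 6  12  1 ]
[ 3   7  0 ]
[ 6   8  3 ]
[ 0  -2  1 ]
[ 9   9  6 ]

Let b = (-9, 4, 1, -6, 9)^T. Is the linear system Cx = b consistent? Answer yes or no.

no

Row reduce the augmented matrix [C | b].
R2 ← R2 − (1/2)·R1: [0, 1, -1/2, 17/2]
R3 ← R3 − R1: [0, -4, 2, 10]
R5 ← R5 − (3/2)·R1: [0, -9, 9/2, 45/2]
R3 ← R3 + (4)·R2: [0, 0, 0, 44]
R4 ← R4 + (2)·R2: [0, 0, 0, 11]
R5 ← R5 + (9)·R2: [0, 0, 0, 99]
R4 ← R4 − (1/4)·R3: [0, 0, 0, 0]
R5 ← R5 − (9/4)·R3: [0, 0, 0, 0]
The echelon form has 3 nonzero rows; the last pivot sits in the augmented column, so rank(C) = 2 but rank([C|b]) = 3.
Since the ranks differ, the system is inconsistent.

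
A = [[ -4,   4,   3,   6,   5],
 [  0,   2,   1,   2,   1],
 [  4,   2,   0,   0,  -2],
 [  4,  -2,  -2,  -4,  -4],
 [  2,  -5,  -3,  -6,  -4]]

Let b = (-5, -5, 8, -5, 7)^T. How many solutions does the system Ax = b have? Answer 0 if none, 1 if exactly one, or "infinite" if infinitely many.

Row reduce the augmented matrix [A | b].
R3 ← R3 + R1: [0, 6, 3, 6, 3, 3]
R4 ← R4 + R1: [0, 2, 1, 2, 1, -10]
R5 ← R5 + (1/2)·R1: [0, -3, -3/2, -3, -3/2, 9/2]
R3 ← R3 − (3)·R2: [0, 0, 0, 0, 0, 18]
R4 ← R4 − R2: [0, 0, 0, 0, 0, -5]
R5 ← R5 + (3/2)·R2: [0, 0, 0, 0, 0, -3]
R4 ← R4 + (5/18)·R3: [0, 0, 0, 0, 0, 0]
R5 ← R5 + (1/6)·R3: [0, 0, 0, 0, 0, 0]
The echelon form has 3 nonzero rows; the last pivot sits in the augmented column, so rank(A) = 2 but rank([A|b]) = 3.
Since the ranks differ, the system is inconsistent.
It has no solutions.

0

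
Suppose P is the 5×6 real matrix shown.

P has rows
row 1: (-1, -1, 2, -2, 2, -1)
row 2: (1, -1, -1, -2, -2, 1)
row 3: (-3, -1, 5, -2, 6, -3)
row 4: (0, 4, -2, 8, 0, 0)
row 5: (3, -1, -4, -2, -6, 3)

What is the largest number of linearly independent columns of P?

2

Row reduce to echelon form.
R2 ← R2 + R1: [0, -2, 1, -4, 0, 0]
R3 ← R3 − (3)·R1: [0, 2, -1, 4, 0, 0]
R5 ← R5 + (3)·R1: [0, -4, 2, -8, 0, 0]
R3 ← R3 + R2: [0, 0, 0, 0, 0, 0]
R4 ← R4 + (2)·R2: [0, 0, 0, 0, 0, 0]
R5 ← R5 − (2)·R2: [0, 0, 0, 0, 0, 0]
Echelon form has 2 nonzero rows, so rank(P) = 2.
The rank gives the maximum number of linearly independent columns: 2.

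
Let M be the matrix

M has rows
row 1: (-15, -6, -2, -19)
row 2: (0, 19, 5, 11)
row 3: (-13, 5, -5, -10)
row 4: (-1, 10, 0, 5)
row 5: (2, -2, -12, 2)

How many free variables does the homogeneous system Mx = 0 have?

Row reduce to echelon form.
R3 ← R3 − (13/15)·R1: [0, 51/5, -49/15, 97/15]
R4 ← R4 − (1/15)·R1: [0, 52/5, 2/15, 94/15]
R5 ← R5 + (2/15)·R1: [0, -14/5, -184/15, -8/15]
R3 ← R3 − (51/95)·R2: [0, 0, -1696/285, 32/57]
R4 ← R4 − (52/95)·R2: [0, 0, -742/285, 14/57]
R5 ← R5 + (14/95)·R2: [0, 0, -3286/285, 62/57]
R4 ← R4 − (7/16)·R3: [0, 0, 0, 0]
R5 ← R5 − (31/16)·R3: [0, 0, 0, 0]
3 nonzero rows, so rank(M) = 3.
M has 4 columns; by rank–nullity, nullity = 4 − 3 = 1.

1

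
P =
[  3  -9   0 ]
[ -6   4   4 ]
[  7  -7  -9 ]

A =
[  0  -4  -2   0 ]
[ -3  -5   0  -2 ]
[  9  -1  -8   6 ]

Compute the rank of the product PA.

First compute PA:
[[ 27,  33,  -6,  18],
 [ 24,   0, -20,  16],
 [-60,  16,  58, -40]]
Now row reduce the product.
R2 ← R2 − (8/9)·R1: [0, -88/3, -44/3, 0]
R3 ← R3 + (20/9)·R1: [0, 268/3, 134/3, 0]
R3 ← R3 + (67/22)·R2: [0, 0, 0, 0]
2 nonzero rows, so rank(PA) = 2.

2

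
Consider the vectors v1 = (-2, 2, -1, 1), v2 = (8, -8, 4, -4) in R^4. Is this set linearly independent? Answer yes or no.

Form the matrix with these vectors as rows and row reduce.
R2 ← R2 + (4)·R1: [0, 0, 0, 0]
1 nonzero row, so the 2 vectors span a space of dimension 1.
Since 1 < 2, the vectors are linearly dependent.

no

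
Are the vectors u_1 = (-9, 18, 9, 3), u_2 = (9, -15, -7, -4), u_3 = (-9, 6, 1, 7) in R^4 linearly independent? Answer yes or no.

no

Form the matrix with these vectors as rows and row reduce.
R2 ← R2 + R1: [0, 3, 2, -1]
R3 ← R3 − R1: [0, -12, -8, 4]
R3 ← R3 + (4)·R2: [0, 0, 0, 0]
2 nonzero rows, so the 3 vectors span a space of dimension 2.
Since 2 < 3, the vectors are linearly dependent.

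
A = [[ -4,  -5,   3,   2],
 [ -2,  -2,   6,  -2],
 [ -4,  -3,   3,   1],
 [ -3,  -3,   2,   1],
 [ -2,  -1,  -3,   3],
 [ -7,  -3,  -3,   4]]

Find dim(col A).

Row reduce to echelon form.
R2 ← R2 − (1/2)·R1: [0, 1/2, 9/2, -3]
R3 ← R3 − R1: [0, 2, 0, -1]
R4 ← R4 − (3/4)·R1: [0, 3/4, -1/4, -1/2]
R5 ← R5 − (1/2)·R1: [0, 3/2, -9/2, 2]
R6 ← R6 − (7/4)·R1: [0, 23/4, -33/4, 1/2]
R3 ← R3 − (4)·R2: [0, 0, -18, 11]
R4 ← R4 − (3/2)·R2: [0, 0, -7, 4]
R5 ← R5 − (3)·R2: [0, 0, -18, 11]
R6 ← R6 − (23/2)·R2: [0, 0, -60, 35]
R4 ← R4 − (7/18)·R3: [0, 0, 0, -5/18]
R5 ← R5 − R3: [0, 0, 0, 0]
R6 ← R6 − (10/3)·R3: [0, 0, 0, -5/3]
R6 ← R6 − (6)·R4: [0, 0, 0, 0]
Echelon form has 4 nonzero rows, so rank(A) = 4.
The column space has dimension equal to the rank: 4.

4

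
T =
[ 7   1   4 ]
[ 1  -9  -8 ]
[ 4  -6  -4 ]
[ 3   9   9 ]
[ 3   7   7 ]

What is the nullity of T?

Row reduce to echelon form.
R2 ← R2 − (1/7)·R1: [0, -64/7, -60/7]
R3 ← R3 − (4/7)·R1: [0, -46/7, -44/7]
R4 ← R4 − (3/7)·R1: [0, 60/7, 51/7]
R5 ← R5 − (3/7)·R1: [0, 46/7, 37/7]
R3 ← R3 − (23/32)·R2: [0, 0, -1/8]
R4 ← R4 + (15/16)·R2: [0, 0, -3/4]
R5 ← R5 + (23/32)·R2: [0, 0, -7/8]
R4 ← R4 − (6)·R3: [0, 0, 0]
R5 ← R5 − (7)·R3: [0, 0, 0]
3 nonzero rows, so rank(T) = 3.
T has 3 columns; by rank–nullity, nullity = 3 − 3 = 0.

0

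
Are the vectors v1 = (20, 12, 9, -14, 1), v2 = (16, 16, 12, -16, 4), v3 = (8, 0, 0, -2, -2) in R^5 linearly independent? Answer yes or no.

Form the matrix with these vectors as rows and row reduce.
R2 ← R2 − (4/5)·R1: [0, 32/5, 24/5, -24/5, 16/5]
R3 ← R3 − (2/5)·R1: [0, -24/5, -18/5, 18/5, -12/5]
R3 ← R3 + (3/4)·R2: [0, 0, 0, 0, 0]
2 nonzero rows, so the 3 vectors span a space of dimension 2.
Since 2 < 3, the vectors are linearly dependent.

no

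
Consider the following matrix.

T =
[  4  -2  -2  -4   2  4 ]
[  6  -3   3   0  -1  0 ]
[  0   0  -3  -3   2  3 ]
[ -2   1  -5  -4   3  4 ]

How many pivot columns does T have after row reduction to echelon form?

2

Row reduce to echelon form.
R2 ← R2 − (3/2)·R1: [0, 0, 6, 6, -4, -6]
R4 ← R4 + (1/2)·R1: [0, 0, -6, -6, 4, 6]
R3 ← R3 + (1/2)·R2: [0, 0, 0, 0, 0, 0]
R4 ← R4 + R2: [0, 0, 0, 0, 0, 0]
Echelon form has 2 nonzero rows, so rank(T) = 2.
Each nonzero row contributes one pivot column: 2 pivot columns.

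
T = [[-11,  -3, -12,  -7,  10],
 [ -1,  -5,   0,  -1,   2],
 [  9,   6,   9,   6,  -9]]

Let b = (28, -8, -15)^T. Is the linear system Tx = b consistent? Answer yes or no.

yes

Row reduce the augmented matrix [T | b].
R2 ← R2 − (1/11)·R1: [0, -52/11, 12/11, -4/11, 12/11, -116/11]
R3 ← R3 + (9/11)·R1: [0, 39/11, -9/11, 3/11, -9/11, 87/11]
R3 ← R3 + (3/4)·R2: [0, 0, 0, 0, 0, 0]
The echelon form has 2 nonzero rows, and every pivot lies in the first 5 columns, so rank(T) = rank([T|b]) = 2.
The system is consistent.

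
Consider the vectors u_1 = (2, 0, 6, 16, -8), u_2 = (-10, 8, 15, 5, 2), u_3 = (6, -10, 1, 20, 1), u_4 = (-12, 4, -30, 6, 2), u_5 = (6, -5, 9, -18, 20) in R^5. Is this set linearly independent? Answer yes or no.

Form the matrix with these vectors as rows and row reduce.
R2 ← R2 + (5)·R1: [0, 8, 45, 85, -38]
R3 ← R3 − (3)·R1: [0, -10, -17, -28, 25]
R4 ← R4 + (6)·R1: [0, 4, 6, 102, -46]
R5 ← R5 − (3)·R1: [0, -5, -9, -66, 44]
R3 ← R3 + (5/4)·R2: [0, 0, 157/4, 313/4, -45/2]
R4 ← R4 − (1/2)·R2: [0, 0, -33/2, 119/2, -27]
R5 ← R5 + (5/8)·R2: [0, 0, 153/8, -103/8, 81/4]
R4 ← R4 + (66/157)·R3: [0, 0, 0, 14506/157, -5724/157]
R5 ← R5 − (153/314)·R3: [0, 0, 0, -16015/314, 9801/314]
R5 ← R5 + (16015/29012)·R4: [0, 0, 0, 0, 160839/14506]
5 nonzero rows, so the 5 vectors span a space of dimension 5.
Since 5 = 5, the vectors are linearly independent.

yes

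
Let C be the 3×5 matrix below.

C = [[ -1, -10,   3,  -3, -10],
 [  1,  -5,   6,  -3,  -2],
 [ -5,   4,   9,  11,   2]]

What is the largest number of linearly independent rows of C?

3

Row reduce to echelon form.
R2 ← R2 + R1: [0, -15, 9, -6, -12]
R3 ← R3 − (5)·R1: [0, 54, -6, 26, 52]
R3 ← R3 + (18/5)·R2: [0, 0, 132/5, 22/5, 44/5]
Echelon form has 3 nonzero rows, so rank(C) = 3.
The rank gives the maximum number of linearly independent rows: 3.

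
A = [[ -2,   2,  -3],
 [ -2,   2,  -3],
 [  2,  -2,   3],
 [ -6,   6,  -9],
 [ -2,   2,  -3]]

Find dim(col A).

Row reduce to echelon form.
R2 ← R2 − R1: [0, 0, 0]
R3 ← R3 + R1: [0, 0, 0]
R4 ← R4 − (3)·R1: [0, 0, 0]
R5 ← R5 − R1: [0, 0, 0]
Echelon form has 1 nonzero row, so rank(A) = 1.
The column space has dimension equal to the rank: 1.

1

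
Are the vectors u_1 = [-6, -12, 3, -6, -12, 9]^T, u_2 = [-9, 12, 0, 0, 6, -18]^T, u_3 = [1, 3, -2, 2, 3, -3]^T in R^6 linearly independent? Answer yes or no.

Form the matrix with these vectors as rows and row reduce.
R2 ← R2 − (3/2)·R1: [0, 30, -9/2, 9, 24, -63/2]
R3 ← R3 + (1/6)·R1: [0, 1, -3/2, 1, 1, -3/2]
R3 ← R3 − (1/30)·R2: [0, 0, -27/20, 7/10, 1/5, -9/20]
3 nonzero rows, so the 3 vectors span a space of dimension 3.
Since 3 = 3, the vectors are linearly independent.

yes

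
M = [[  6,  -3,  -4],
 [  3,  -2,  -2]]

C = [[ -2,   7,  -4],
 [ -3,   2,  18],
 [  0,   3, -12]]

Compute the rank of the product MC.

2

First compute MC:
[[ -3,  24, -30],
 [  0,  11, -24]]
Now row reduce the product.
2 nonzero rows, so rank(MC) = 2.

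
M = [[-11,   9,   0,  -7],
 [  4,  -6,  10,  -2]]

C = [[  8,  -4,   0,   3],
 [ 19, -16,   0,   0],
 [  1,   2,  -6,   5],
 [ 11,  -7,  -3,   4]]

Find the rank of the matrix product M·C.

2

First compute MC:
[[  6, -51,  21, -61],
 [-94, 114, -54,  54]]
Now row reduce the product.
R2 ← R2 + (47/3)·R1: [0, -685, 275, -2705/3]
2 nonzero rows, so rank(MC) = 2.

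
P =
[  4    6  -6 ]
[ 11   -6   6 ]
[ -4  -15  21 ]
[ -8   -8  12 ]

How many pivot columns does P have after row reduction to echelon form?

Row reduce to echelon form.
R2 ← R2 − (11/4)·R1: [0, -45/2, 45/2]
R3 ← R3 + R1: [0, -9, 15]
R4 ← R4 + (2)·R1: [0, 4, 0]
R3 ← R3 − (2/5)·R2: [0, 0, 6]
R4 ← R4 + (8/45)·R2: [0, 0, 4]
R4 ← R4 − (2/3)·R3: [0, 0, 0]
Echelon form has 3 nonzero rows, so rank(P) = 3.
Each nonzero row contributes one pivot column: 3 pivot columns.

3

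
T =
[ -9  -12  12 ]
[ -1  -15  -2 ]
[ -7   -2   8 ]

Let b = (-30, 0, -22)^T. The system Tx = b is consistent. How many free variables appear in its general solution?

0

Row reduce the augmented matrix [T | b].
R2 ← R2 − (1/9)·R1: [0, -41/3, -10/3, 10/3]
R3 ← R3 − (7/9)·R1: [0, 22/3, -4/3, 4/3]
R3 ← R3 + (22/41)·R2: [0, 0, -128/41, 128/41]
The echelon form has 3 nonzero rows, and every pivot lies in the first 3 columns, so rank(T) = rank([T|b]) = 3.
The system is consistent.
Free variables = (unknowns) − (rank) = 3 − 3 = 0.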